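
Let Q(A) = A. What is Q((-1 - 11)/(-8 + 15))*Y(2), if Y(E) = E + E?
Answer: -48/7 ≈ -6.8571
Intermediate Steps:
Y(E) = 2*E
Q((-1 - 11)/(-8 + 15))*Y(2) = ((-1 - 11)/(-8 + 15))*(2*2) = -12/7*4 = -48/7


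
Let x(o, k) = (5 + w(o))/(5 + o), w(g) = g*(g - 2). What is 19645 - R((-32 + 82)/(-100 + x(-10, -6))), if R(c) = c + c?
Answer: 98229/5 ≈ 19646.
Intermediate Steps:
w(g) = g*(-2 + g)
x(o, k) = (5 + o*(-2 + o))/(5 + o)
R(c) = 2*c
19645 - R((-32 + 82)/(-100 + x(-10, -6))) = 19645 - 2*(-32 + 82)/(-100 + (5 - 10*(-2 - 10))/(5 - 10)) = 19645 - 2*50/(-100 + (5 - 10*(-12))/(-5)) = 19645 - 2*50/(-100 - (5 + 120)/5) = 19645 - 2*50/(-100 - ⅕*125) = 19645 - 2*50/(-100 - 25) = 19645 - 2*50/(-125) = 19645 - 2*50*(-1/125) = 19645 - 2*(-2)/5 = 19645 - 1*(-⅘) = 19645 + ⅘ = 98229/5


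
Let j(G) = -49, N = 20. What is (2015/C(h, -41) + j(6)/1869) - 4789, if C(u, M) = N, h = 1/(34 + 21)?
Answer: -5007079/1068 ≈ -4688.3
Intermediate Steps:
h = 1/55 ≈ 0.018182
C(u, M) = 20
(2015/C(h, -41) + j(6)/1869) - 4789 = (2015/20 - 49/1869) - 4789 = (2015*(1/20) - 49*1/1869) - 4789 = (403/4 - 7/267) - 4789 = 107573/1068 - 4789 = -5007079/1068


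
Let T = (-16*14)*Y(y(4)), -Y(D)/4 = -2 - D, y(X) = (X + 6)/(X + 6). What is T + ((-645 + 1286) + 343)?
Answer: -1704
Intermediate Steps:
y(X) = 1 (y(X) = (6 + X)/(6 + X) = 1)
Y(D) = 8 + 4*D (Y(D) = -4*(-2 - D) = 8 + 4*D)
T = -2688 (T = (-16*14)*(8 + 4*1) = -224*(8 + 4) = -224*12 = -2688)
T + ((-645 + 1286) + 343) = -2688 + ((-645 + 1286) + 343) = -2688 + (641 + 343) = -2688 + 984 = -1704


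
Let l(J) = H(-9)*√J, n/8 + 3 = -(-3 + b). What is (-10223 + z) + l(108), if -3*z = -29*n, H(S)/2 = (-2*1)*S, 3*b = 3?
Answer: -30901/3 + 216*√3 ≈ -9926.2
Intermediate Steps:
b = 1 (b = (⅓)*3 = 1)
H(S) = -4*S (H(S) = 2*((-2*1)*S) = 2*(-2*S) = -4*S)
n = -8 (n = -24 + 8*(-(-3 + 1)) = -24 + 8*(-1*(-2)) = -24 + 8*2 = -24 + 16 = -8)
z = -232/3 (z = -(-29)*(-8)/3 = -⅓*232 = -232/3 ≈ -77.333)
l(J) = 36*√J (l(J) = (-4*(-9))*√J = 36*√J)
(-10223 + z) + l(108) = (-10223 - 232/3) + 36*√108 = -30901/3 + 36*(6*√3) = -30901/3 + 216*√3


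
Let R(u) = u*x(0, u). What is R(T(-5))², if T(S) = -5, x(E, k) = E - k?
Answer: 625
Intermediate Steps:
R(u) = -u² (R(u) = u*(0 - u) = u*(-u) = -u²)
R(T(-5))² = (-1*(-5)²)² = (-1*25)² = (-25)² = 625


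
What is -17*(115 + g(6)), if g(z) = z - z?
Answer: -1955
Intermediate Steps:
g(z) = 0
-17*(115 + g(6)) = -17*(115 + 0) = -17*115 = -1955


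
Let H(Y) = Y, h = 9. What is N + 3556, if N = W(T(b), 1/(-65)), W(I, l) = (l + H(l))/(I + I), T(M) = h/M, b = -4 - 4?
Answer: 2080268/585 ≈ 3556.0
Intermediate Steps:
b = -8
T(M) = 9/M
W(I, l) = l/I (W(I, l) = (l + l)/(I + I) = (2*l)/((2*I)) = (2*l)*(1/(2*I)) = l/I)
N = 8/585 (N = 1/((-65)*((9/(-8)))) = -1/(65*(9*(-⅛))) = -1/(65*(-9/8)) = -1/65*(-8/9) = 8/585 ≈ 0.013675)
N + 3556 = 8/585 + 3556 = 2080268/585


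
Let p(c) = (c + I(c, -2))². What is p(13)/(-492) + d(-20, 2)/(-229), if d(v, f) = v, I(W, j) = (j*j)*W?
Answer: -957685/112668 ≈ -8.5001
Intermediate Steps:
I(W, j) = W*j² (I(W, j) = j²*W = W*j²)
p(c) = 25*c² (p(c) = (c + c*(-2)²)² = (c + c*4)² = (c + 4*c)² = (5*c)² = 25*c²)
p(13)/(-492) + d(-20, 2)/(-229) = (25*13²)/(-492) - 20/(-229) = (25*169)*(-1/492) - 20*(-1/229) = 4225*(-1/492) + 20/229 = -4225/492 + 20/229 = -957685/112668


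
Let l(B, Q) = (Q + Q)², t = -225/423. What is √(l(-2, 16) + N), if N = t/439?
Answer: √435937469711/20633 ≈ 32.000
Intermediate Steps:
t = -25/47 (t = -225*1/423 = -25/47 ≈ -0.53191)
l(B, Q) = 4*Q² (l(B, Q) = (2*Q)² = 4*Q²)
N = -25/20633 (N = -25/47/439 = -25/47*1/439 = -25/20633 ≈ -0.0012117)
√(l(-2, 16) + N) = √(4*16² - 25/20633) = √(4*256 - 25/20633) = √(1024 - 25/20633) = √(21128167/20633) = √435937469711/20633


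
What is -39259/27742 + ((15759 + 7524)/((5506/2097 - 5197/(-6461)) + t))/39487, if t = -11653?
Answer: -794449425321218165/561370073384056313 ≈ -1.4152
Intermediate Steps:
-39259/27742 + ((15759 + 7524)/((5506/2097 - 5197/(-6461)) + t))/39487 = -39259/27742 + ((15759 + 7524)/((5506/2097 - 5197/(-6461)) - 11653))/39487 = -39259*1/27742 + (23283/((5506*(1/2097) - 5197*(-1/6461)) - 11653))*(1/39487) = -3569/2522 + (23283/((5506/2097 + 5197/6461) - 11653))*(1/39487) = -3569/2522 + (23283/(46472375/13548717 - 11653))*(1/39487) = -3569/2522 + (23283/(-157836726826/13548717))*(1/39487) = -3569/2522 + (23283*(-13548717/157836726826))*(1/39487) = -3569/2522 - 315454777911/157836726826*1/39487 = -3569/2522 - 45064968273/890356976025466 = -794449425321218165/561370073384056313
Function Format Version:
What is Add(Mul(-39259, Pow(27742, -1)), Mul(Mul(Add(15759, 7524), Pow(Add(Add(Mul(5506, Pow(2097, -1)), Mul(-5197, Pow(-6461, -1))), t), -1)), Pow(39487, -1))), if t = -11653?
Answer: Rational(-794449425321218165, 561370073384056313) ≈ -1.4152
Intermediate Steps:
Add(Mul(-39259, Pow(27742, -1)), Mul(Mul(Add(15759, 7524), Pow(Add(Add(Mul(5506, Pow(2097, -1)), Mul(-5197, Pow(-6461, -1))), t), -1)), Pow(39487, -1))) = Add(Mul(-39259, Pow(27742, -1)), Mul(Mul(Add(15759, 7524), Pow(Add(Add(Mul(5506, Pow(2097, -1)), Mul(-5197, Pow(-6461, -1))), -11653), -1)), Pow(39487, -1))) = Add(Mul(-39259, Rational(1, 27742)), Mul(Mul(23283, Pow(Add(Add(Mul(5506, Rational(1, 2097)), Mul(-5197, Rational(-1, 6461))), -11653), -1)), Rational(1, 39487))) = Add(Rational(-3569, 2522), Mul(Mul(23283, Pow(Add(Add(Rational(5506, 2097), Rational(5197, 6461)), -11653), -1)), Rational(1, 39487))) = Add(Rational(-3569, 2522), Mul(Mul(23283, Pow(Add(Rational(46472375, 13548717), -11653), -1)), Rational(1, 39487))) = Add(Rational(-3569, 2522), Mul(Mul(23283, Pow(Rational(-157836726826, 13548717), -1)), Rational(1, 39487))) = Add(Rational(-3569, 2522), Mul(Mul(23283, Rational(-13548717, 157836726826)), Rational(1, 39487))) = Add(Rational(-3569, 2522), Mul(Rational(-315454777911, 157836726826), Rational(1, 39487))) = Add(Rational(-3569, 2522), Rational(-45064968273, 890356976025466)) = Rational(-794449425321218165, 561370073384056313)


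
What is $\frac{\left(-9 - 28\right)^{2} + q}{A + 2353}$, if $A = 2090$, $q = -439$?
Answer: $\frac{310}{1481} \approx 0.20932$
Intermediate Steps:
$\frac{\left(-9 - 28\right)^{2} + q}{A + 2353} = \frac{\left(-9 - 28\right)^{2} - 439}{2090 + 2353} = \frac{\left(-37\right)^{2} - 439}{4443} = \left(1369 - 439\right) \frac{1}{4443} = 930 \cdot \frac{1}{4443} = \frac{310}{1481}$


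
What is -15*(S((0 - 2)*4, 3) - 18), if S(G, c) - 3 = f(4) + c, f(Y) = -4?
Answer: 240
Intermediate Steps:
S(G, c) = -1 + c (S(G, c) = 3 + (-4 + c) = -1 + c)
-15*(S((0 - 2)*4, 3) - 18) = -15*((-1 + 3) - 18) = -15*(2 - 18) = -15*(-16) = 240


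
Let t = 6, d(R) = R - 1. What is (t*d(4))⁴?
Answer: 104976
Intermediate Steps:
d(R) = -1 + R
(t*d(4))⁴ = (6*(-1 + 4))⁴ = (6*3)⁴ = 18⁴ = 104976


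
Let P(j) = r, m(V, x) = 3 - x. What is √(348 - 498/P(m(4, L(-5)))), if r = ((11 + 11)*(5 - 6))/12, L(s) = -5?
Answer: 4*√4686/11 ≈ 24.892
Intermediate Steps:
r = -11/6 (r = (22*(-1))*(1/12) = -22*1/12 = -11/6 ≈ -1.8333)
P(j) = -11/6
√(348 - 498/P(m(4, L(-5)))) = √(348 - 498/(-11/6)) = √(348 - 498*(-6/11)) = √(348 + 2988/11) = √(6816/11) = 4*√4686/11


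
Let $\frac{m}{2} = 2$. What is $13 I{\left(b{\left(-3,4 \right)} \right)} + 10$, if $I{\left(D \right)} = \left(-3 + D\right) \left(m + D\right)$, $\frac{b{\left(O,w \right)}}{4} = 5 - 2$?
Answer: $1882$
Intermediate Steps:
$m = 4$ ($m = 2 \cdot 2 = 4$)
$b{\left(O,w \right)} = 12$ ($b{\left(O,w \right)} = 4 \left(5 - 2\right) = 4 \cdot 3 = 12$)
$I{\left(D \right)} = \left(-3 + D\right) \left(4 + D\right)$
$13 I{\left(b{\left(-3,4 \right)} \right)} + 10 = 13 \left(-12 + 12 + 12^{2}\right) + 10 = 13 \left(-12 + 12 + 144\right) + 10 = 13 \cdot 144 + 10 = 1872 + 10 = 1882$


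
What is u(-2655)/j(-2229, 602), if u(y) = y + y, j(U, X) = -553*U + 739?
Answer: -2655/616688 ≈ -0.0043053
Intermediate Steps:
j(U, X) = 739 - 553*U
u(y) = 2*y
u(-2655)/j(-2229, 602) = (2*(-2655))/(739 - 553*(-2229)) = -5310/(739 + 1232637) = -5310/1233376 = -5310*1/1233376 = -2655/616688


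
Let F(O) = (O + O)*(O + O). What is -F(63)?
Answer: -15876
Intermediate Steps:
F(O) = 4*O² (F(O) = (2*O)*(2*O) = 4*O²)
-F(63) = -4*63² = -4*3969 = -1*15876 = -15876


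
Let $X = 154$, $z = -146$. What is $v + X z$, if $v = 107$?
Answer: $-22377$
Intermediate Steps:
$v + X z = 107 + 154 \left(-146\right) = 107 - 22484 = -22377$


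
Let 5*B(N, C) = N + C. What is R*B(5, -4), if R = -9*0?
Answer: 0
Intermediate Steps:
B(N, C) = C/5 + N/5 (B(N, C) = (N + C)/5 = (C + N)/5 = C/5 + N/5)
R = 0
R*B(5, -4) = 0*((1/5)*(-4) + (1/5)*5) = 0*(-4/5 + 1) = 0*(1/5) = 0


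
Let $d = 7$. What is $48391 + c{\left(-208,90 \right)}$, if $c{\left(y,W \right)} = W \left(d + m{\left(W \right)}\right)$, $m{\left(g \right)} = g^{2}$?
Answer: $778021$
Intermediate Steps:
$c{\left(y,W \right)} = W \left(7 + W^{2}\right)$
$48391 + c{\left(-208,90 \right)} = 48391 + 90 \left(7 + 90^{2}\right) = 48391 + 90 \left(7 + 8100\right) = 48391 + 90 \cdot 8107 = 48391 + 729630 = 778021$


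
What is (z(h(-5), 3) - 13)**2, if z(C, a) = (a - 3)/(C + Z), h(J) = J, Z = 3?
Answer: 169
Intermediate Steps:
z(C, a) = (-3 + a)/(3 + C) (z(C, a) = (a - 3)/(C + 3) = (-3 + a)/(3 + C))
(z(h(-5), 3) - 13)**2 = ((-3 + 3)/(3 - 5) - 13)**2 = (0/(-2) - 13)**2 = (-1/2*0 - 13)**2 = (0 - 13)**2 = (-13)**2 = 169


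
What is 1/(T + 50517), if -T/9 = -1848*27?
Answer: 1/499581 ≈ 2.0017e-6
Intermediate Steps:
T = 449064 (T = -(-16632)*27 = -9*(-49896) = 449064)
1/(T + 50517) = 1/(449064 + 50517) = 1/499581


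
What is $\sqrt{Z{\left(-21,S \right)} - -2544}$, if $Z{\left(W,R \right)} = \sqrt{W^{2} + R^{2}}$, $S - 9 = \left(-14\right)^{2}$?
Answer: $\sqrt{2544 + \sqrt{42466}} \approx 52.441$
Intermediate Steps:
$S = 205$ ($S = 9 + \left(-14\right)^{2} = 9 + 196 = 205$)
$Z{\left(W,R \right)} = \sqrt{R^{2} + W^{2}}$
$\sqrt{Z{\left(-21,S \right)} - -2544} = \sqrt{\sqrt{205^{2} + \left(-21\right)^{2}} - -2544} = \sqrt{\sqrt{42025 + 441} + \left(-6013 + 8557\right)} = \sqrt{\sqrt{42466} + 2544} = \sqrt{2544 + \sqrt{42466}}$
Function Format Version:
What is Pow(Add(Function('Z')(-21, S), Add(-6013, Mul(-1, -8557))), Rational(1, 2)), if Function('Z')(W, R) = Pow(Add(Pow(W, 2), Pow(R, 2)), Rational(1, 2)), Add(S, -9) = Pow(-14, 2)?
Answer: Pow(Add(2544, Pow(42466, Rational(1, 2))), Rational(1, 2)) ≈ 52.441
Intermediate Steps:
S = 205 (S = Add(9, Pow(-14, 2)) = Add(9, 196) = 205)
Function('Z')(W, R) = Pow(Add(Pow(R, 2), Pow(W, 2)), Rational(1, 2))
Pow(Add(Function('Z')(-21, S), Add(-6013, Mul(-1, -8557))), Rational(1, 2)) = Pow(Add(Pow(Add(Pow(205, 2), Pow(-21, 2)), Rational(1, 2)), Add(-6013, Mul(-1, -8557))), Rational(1, 2)) = Pow(Add(Pow(Add(42025, 441), Rational(1, 2)), Add(-6013, 8557)), Rational(1, 2)) = Pow(Add(Pow(42466, Rational(1, 2)), 2544), Rational(1, 2)) = Pow(Add(2544, Pow(42466, Rational(1, 2))), Rational(1, 2))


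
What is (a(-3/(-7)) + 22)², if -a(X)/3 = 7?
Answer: 1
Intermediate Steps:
a(X) = -21 (a(X) = -3*7 = -21)
(a(-3/(-7)) + 22)² = (-21 + 22)² = 1² = 1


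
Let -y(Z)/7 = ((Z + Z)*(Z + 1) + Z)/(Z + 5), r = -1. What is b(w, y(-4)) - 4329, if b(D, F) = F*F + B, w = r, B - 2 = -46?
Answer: 15227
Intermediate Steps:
B = -44 (B = 2 - 46 = -44)
y(Z) = -7*(Z + 2*Z*(1 + Z))/(5 + Z) (y(Z) = -7*((Z + Z)*(Z + 1) + Z)/(Z + 5) = -7*((2*Z)*(1 + Z) + Z)/(5 + Z) = -7*(2*Z*(1 + Z) + Z)/(5 + Z) = -7*(Z + 2*Z*(1 + Z))/(5 + Z))
w = -1
b(D, F) = -44 + F² (b(D, F) = F*F - 44 = F² - 44 = -44 + F²)
b(w, y(-4)) - 4329 = (-44 + (-7*(-4)*(3 + 2*(-4))/(5 - 4))²) - 4329 = (-44 + (-7*(-4)*(3 - 8)/1)²) - 4329 = (-44 + (-7*(-4)*1*(-5))²) - 4329 = (-44 + (-140)²) - 4329 = (-44 + 19600) - 4329 = 19556 - 4329 = 15227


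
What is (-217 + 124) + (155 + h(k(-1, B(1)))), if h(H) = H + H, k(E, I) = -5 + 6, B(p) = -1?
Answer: 64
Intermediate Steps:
k(E, I) = 1
h(H) = 2*H
(-217 + 124) + (155 + h(k(-1, B(1)))) = (-217 + 124) + (155 + 2*1) = -93 + (155 + 2) = -93 + 157 = 64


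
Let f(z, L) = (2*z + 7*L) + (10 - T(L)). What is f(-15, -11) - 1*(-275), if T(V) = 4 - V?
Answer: 163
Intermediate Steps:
f(z, L) = 6 + 2*z + 8*L (f(z, L) = (2*z + 7*L) + (10 - (4 - L)) = (2*z + 7*L) + (10 + (-4 + L)) = (2*z + 7*L) + (6 + L) = 6 + 2*z + 8*L)
f(-15, -11) - 1*(-275) = (6 + 2*(-15) + 8*(-11)) - 1*(-275) = (6 - 30 - 88) + 275 = -112 + 275 = 163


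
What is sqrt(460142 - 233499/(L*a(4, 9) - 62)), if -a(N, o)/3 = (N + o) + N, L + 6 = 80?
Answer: sqrt(34550190701)/274 ≈ 678.38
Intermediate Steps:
L = 74 (L = -6 + 80 = 74)
a(N, o) = -6*N - 3*o (a(N, o) = -3*((N + o) + N) = -3*(o + 2*N) = -6*N - 3*o)
sqrt(460142 - 233499/(L*a(4, 9) - 62)) = sqrt(460142 - 233499/(74*(-6*4 - 3*9) - 62)) = sqrt(460142 - 233499/(74*(-24 - 27) - 62)) = sqrt(460142 - 233499/(74*(-51) - 62)) = sqrt(460142 - 233499/(-3774 - 62)) = sqrt(460142 - 233499/(-3836)) = sqrt(460142 - 233499*(-1/3836)) = sqrt(460142 + 33357/548) = sqrt(252191173/548) = sqrt(34550190701)/274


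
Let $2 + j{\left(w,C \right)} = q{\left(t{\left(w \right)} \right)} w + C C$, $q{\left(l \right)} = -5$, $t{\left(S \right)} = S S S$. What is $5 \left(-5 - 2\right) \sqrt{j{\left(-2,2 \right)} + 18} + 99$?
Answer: $99 - 35 \sqrt{30} \approx -92.703$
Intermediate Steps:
$t{\left(S \right)} = S^{3}$ ($t{\left(S \right)} = S^{2} S = S^{3}$)
$j{\left(w,C \right)} = -2 + C^{2} - 5 w$ ($j{\left(w,C \right)} = -2 + \left(- 5 w + C C\right) = -2 + \left(- 5 w + C^{2}\right) = -2 + \left(C^{2} - 5 w\right) = -2 + C^{2} - 5 w$)
$5 \left(-5 - 2\right) \sqrt{j{\left(-2,2 \right)} + 18} + 99 = 5 \left(-5 - 2\right) \sqrt{\left(-2 + 2^{2} - -10\right) + 18} + 99 = 5 \left(-7\right) \sqrt{\left(-2 + 4 + 10\right) + 18} + 99 = - 35 \sqrt{12 + 18} + 99 = - 35 \sqrt{30} + 99 = 99 - 35 \sqrt{30}$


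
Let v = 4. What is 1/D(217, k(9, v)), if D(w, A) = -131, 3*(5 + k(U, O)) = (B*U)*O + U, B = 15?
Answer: -1/131 ≈ -0.0076336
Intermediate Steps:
k(U, O) = -5 + U/3 + 5*O*U (k(U, O) = -5 + ((15*U)*O + U)/3 = -5 + (15*O*U + U)/3 = -5 + (U + 15*O*U)/3 = -5 + (U/3 + 5*O*U) = -5 + U/3 + 5*O*U)
1/D(217, k(9, v)) = 1/(-131) = -1/131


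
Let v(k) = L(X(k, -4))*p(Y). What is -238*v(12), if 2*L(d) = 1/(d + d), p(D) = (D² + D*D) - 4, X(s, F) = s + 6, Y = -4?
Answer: -833/9 ≈ -92.556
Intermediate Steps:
X(s, F) = 6 + s
p(D) = -4 + 2*D² (p(D) = (D² + D²) - 4 = 2*D² - 4 = -4 + 2*D²)
L(d) = 1/(4*d) (L(d) = 1/(2*(d + d)) = 1/(2*((2*d))) = (1/(2*d))/2 = 1/(4*d))
v(k) = 7/(6 + k) (v(k) = (1/(4*(6 + k)))*(-4 + 2*(-4)²) = (1/(4*(6 + k)))*(-4 + 2*16) = (1/(4*(6 + k)))*(-4 + 32) = (1/(4*(6 + k)))*28 = 7/(6 + k))
-238*v(12) = -1666/(6 + 12) = -1666/18 = -238*7/18 = -833/9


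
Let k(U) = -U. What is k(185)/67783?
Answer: -185/67783 ≈ -0.0027293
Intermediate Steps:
k(185)/67783 = -1*185/67783 = -185*1/67783 = -185/67783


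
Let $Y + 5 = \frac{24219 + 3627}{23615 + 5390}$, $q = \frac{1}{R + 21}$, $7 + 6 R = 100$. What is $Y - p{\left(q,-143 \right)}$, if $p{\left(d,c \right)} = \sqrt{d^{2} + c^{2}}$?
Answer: $- \frac{117179}{29005} - \frac{5 \sqrt{4358909}}{73} \approx -147.04$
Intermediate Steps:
$R = \frac{31}{2}$ ($R = - \frac{7}{6} + \frac{1}{6} \cdot 100 = - \frac{7}{6} + \frac{50}{3} = \frac{31}{2} \approx 15.5$)
$q = \frac{2}{73}$ ($q = \frac{1}{\frac{31}{2} + 21} = \frac{1}{\frac{73}{2}} = \frac{2}{73} \approx 0.027397$)
$p{\left(d,c \right)} = \sqrt{c^{2} + d^{2}}$
$Y = - \frac{117179}{29005}$ ($Y = -5 + \frac{24219 + 3627}{23615 + 5390} = -5 + \frac{27846}{29005} = - \frac{117179}{29005} \approx -4.04$)
$Y - p{\left(q,-143 \right)} = - \frac{117179}{29005} - \sqrt{\left(-143\right)^{2} + \left(\frac{2}{73}\right)^{2}} = - \frac{117179}{29005} - \sqrt{20449 + \frac{4}{5329}} = - \frac{117179}{29005} - \sqrt{\frac{108972725}{5329}} = - \frac{117179}{29005} - \frac{5 \sqrt{4358909}}{73}$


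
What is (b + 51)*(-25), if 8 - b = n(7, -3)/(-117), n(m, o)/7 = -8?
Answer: -171175/117 ≈ -1463.0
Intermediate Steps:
n(m, o) = -56 (n(m, o) = 7*(-8) = -56)
b = 880/117 (b = 8 - (-56)/(-117) = 8 - (-56)*(-1)/117 = 8 - 1*56/117 = 8 - 56/117 = 880/117 ≈ 7.5214)
(b + 51)*(-25) = (880/117 + 51)*(-25) = (6847/117)*(-25) = -171175/117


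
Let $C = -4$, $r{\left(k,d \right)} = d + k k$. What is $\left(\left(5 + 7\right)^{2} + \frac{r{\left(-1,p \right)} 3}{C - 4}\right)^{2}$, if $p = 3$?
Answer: $\frac{81225}{4} \approx 20306.0$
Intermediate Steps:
$r{\left(k,d \right)} = d + k^{2}$
$\left(\left(5 + 7\right)^{2} + \frac{r{\left(-1,p \right)} 3}{C - 4}\right)^{2} = \left(\left(5 + 7\right)^{2} + \frac{\left(3 + \left(-1\right)^{2}\right) 3}{-4 - 4}\right)^{2} = \left(12^{2} + \frac{\left(3 + 1\right) 3}{-8}\right)^{2} = \left(144 + 4 \cdot 3 \left(- \frac{1}{8}\right)\right)^{2} = \left(144 + 12 \left(- \frac{1}{8}\right)\right)^{2} = \left(144 - \frac{3}{2}\right)^{2} = \left(\frac{285}{2}\right)^{2} = \frac{81225}{4}$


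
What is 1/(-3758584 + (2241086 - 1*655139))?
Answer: -1/2172637 ≈ -4.6027e-7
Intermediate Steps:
1/(-3758584 + (2241086 - 1*655139)) = 1/(-3758584 + (2241086 - 655139)) = 1/(-3758584 + 1585947) = 1/(-2172637) = -1/2172637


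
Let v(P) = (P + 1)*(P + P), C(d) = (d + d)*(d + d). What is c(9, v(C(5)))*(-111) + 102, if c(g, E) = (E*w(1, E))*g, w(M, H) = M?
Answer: -20179698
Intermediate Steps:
C(d) = 4*d**2 (C(d) = (2*d)*(2*d) = 4*d**2)
v(P) = 2*P*(1 + P) (v(P) = (1 + P)*(2*P) = 2*P*(1 + P))
c(g, E) = E*g (c(g, E) = (E*1)*g = E*g)
c(9, v(C(5)))*(-111) + 102 = ((2*(4*5**2)*(1 + 4*5**2))*9)*(-111) + 102 = ((2*(4*25)*(1 + 4*25))*9)*(-111) + 102 = ((2*100*(1 + 100))*9)*(-111) + 102 = ((2*100*101)*9)*(-111) + 102 = (20200*9)*(-111) + 102 = 181800*(-111) + 102 = -20179800 + 102 = -20179698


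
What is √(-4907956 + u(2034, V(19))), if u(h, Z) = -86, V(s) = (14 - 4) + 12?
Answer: 3*I*√545338 ≈ 2215.4*I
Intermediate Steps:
V(s) = 22 (V(s) = 10 + 12 = 22)
√(-4907956 + u(2034, V(19))) = √(-4907956 - 86) = √(-4908042) = 3*I*√545338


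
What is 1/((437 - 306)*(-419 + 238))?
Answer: -1/23711 ≈ -4.2175e-5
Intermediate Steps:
1/((437 - 306)*(-419 + 238)) = 1/(131*(-181)) = 1/(-23711) = -1/23711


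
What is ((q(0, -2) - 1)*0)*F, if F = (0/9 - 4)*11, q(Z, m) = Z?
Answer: 0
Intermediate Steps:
F = -44 (F = (0*(1/9) - 4)*11 = (0 - 4)*11 = -4*11 = -44)
((q(0, -2) - 1)*0)*F = ((0 - 1)*0)*(-44) = -1*0*(-44) = 0*(-44) = 0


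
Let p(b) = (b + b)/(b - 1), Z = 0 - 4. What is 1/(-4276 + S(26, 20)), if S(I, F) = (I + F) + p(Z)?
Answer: -5/21142 ≈ -0.00023650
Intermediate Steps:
Z = -4
p(b) = 2*b/(-1 + b) (p(b) = (2*b)/(-1 + b) = 2*b/(-1 + b))
S(I, F) = 8/5 + F + I (S(I, F) = (I + F) + 2*(-4)/(-1 - 4) = (F + I) + 2*(-4)/(-5) = (F + I) + 2*(-4)*(-⅕) = (F + I) + 8/5 = 8/5 + F + I)
1/(-4276 + S(26, 20)) = 1/(-4276 + (8/5 + 20 + 26)) = 1/(-4276 + 238/5) = 1/(-21142/5) = -5/21142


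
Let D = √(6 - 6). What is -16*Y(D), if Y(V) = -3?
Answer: 48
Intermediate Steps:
D = 0 (D = √0 = 0)
-16*Y(D) = -16*(-3) = 48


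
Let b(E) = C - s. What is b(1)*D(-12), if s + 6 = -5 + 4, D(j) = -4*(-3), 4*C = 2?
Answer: 90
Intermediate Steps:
C = 1/2 (C = (1/4)*2 = 1/2 ≈ 0.50000)
D(j) = 12
s = -7 (s = -6 + (-5 + 4) = -6 - 1 = -7)
b(E) = 15/2 (b(E) = 1/2 - 1*(-7) = 1/2 + 7 = 15/2)
b(1)*D(-12) = (15/2)*12 = 90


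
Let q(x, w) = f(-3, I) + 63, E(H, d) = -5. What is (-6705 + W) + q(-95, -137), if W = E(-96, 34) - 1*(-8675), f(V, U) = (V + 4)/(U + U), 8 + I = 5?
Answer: 12167/6 ≈ 2027.8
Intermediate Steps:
I = -3 (I = -8 + 5 = -3)
f(V, U) = (4 + V)/(2*U) (f(V, U) = (4 + V)/((2*U)) = (4 + V)*(1/(2*U)) = (4 + V)/(2*U))
W = 8670 (W = -5 - 1*(-8675) = -5 + 8675 = 8670)
q(x, w) = 377/6 (q(x, w) = (1/2)*(4 - 3)/(-3) + 63 = (1/2)*(-1/3)*1 + 63 = -1/6 + 63 = 377/6)
(-6705 + W) + q(-95, -137) = (-6705 + 8670) + 377/6 = 1965 + 377/6 = 12167/6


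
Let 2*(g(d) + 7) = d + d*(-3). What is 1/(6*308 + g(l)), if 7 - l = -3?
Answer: 1/1831 ≈ 0.00054615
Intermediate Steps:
l = 10 (l = 7 - 1*(-3) = 7 + 3 = 10)
g(d) = -7 - d (g(d) = -7 + (d + d*(-3))/2 = -7 + (d - 3*d)/2 = -7 + (-2*d)/2 = -7 - d)
1/(6*308 + g(l)) = 1/(6*308 + (-7 - 1*10)) = 1/(1848 + (-7 - 10)) = 1/(1848 - 17) = 1/1831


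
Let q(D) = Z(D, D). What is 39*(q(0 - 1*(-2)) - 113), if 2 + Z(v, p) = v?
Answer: -4407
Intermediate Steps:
Z(v, p) = -2 + v
q(D) = -2 + D
39*(q(0 - 1*(-2)) - 113) = 39*((-2 + (0 - 1*(-2))) - 113) = 39*((-2 + (0 + 2)) - 113) = 39*((-2 + 2) - 113) = 39*(0 - 113) = 39*(-113) = -4407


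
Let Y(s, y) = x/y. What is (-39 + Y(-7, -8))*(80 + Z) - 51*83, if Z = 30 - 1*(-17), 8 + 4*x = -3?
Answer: -292555/32 ≈ -9142.3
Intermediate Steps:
x = -11/4 (x = -2 + (1/4)*(-3) = -2 - 3/4 = -11/4 ≈ -2.7500)
Y(s, y) = -11/(4*y)
Z = 47 (Z = 30 + 17 = 47)
(-39 + Y(-7, -8))*(80 + Z) - 51*83 = (-39 - 11/4/(-8))*(80 + 47) - 51*83 = (-39 - 11/4*(-1/8))*127 - 4233 = (-39 + 11/32)*127 - 4233 = -1237/32*127 - 4233 = -157099/32 - 4233 = -292555/32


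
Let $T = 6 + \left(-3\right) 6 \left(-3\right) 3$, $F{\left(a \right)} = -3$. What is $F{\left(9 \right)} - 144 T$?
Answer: $-24195$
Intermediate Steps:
$T = 168$ ($T = 6 + \left(-18\right) \left(-3\right) 3 = 6 + 54 \cdot 3 = 6 + 162 = 168$)
$F{\left(9 \right)} - 144 T = -3 - 24192 = -24195$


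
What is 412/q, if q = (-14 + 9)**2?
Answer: 412/25 ≈ 16.480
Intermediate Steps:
q = 25 (q = (-5)**2 = 25)
412/q = 412/25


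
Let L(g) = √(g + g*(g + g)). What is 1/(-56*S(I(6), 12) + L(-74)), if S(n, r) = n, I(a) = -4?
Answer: 16/2807 - √222/5614 ≈ 0.0030460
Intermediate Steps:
L(g) = √(g + 2*g²) (L(g) = √(g + g*(2*g)) = √(g + 2*g²))
1/(-56*S(I(6), 12) + L(-74)) = 1/(-56*(-4) + √(-74*(1 + 2*(-74)))) = 1/(224 + √(-74*(1 - 148))) = 1/(224 + √(-74*(-147))) = 1/(224 + √10878) = 1/(224 + 7*√222)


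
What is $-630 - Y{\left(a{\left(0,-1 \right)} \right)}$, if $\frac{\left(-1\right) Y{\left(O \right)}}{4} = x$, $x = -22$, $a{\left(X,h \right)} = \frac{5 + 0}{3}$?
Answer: $-718$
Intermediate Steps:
$a{\left(X,h \right)} = \frac{5}{3}$ ($a{\left(X,h \right)} = \frac{1}{3} \cdot 5 = \frac{5}{3}$)
$Y{\left(O \right)} = 88$ ($Y{\left(O \right)} = \left(-4\right) \left(-22\right) = 88$)
$-630 - Y{\left(a{\left(0,-1 \right)} \right)} = -630 - 88 = -718$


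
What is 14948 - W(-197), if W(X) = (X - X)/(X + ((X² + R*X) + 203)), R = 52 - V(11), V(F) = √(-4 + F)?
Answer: 14948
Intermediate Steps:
R = 52 - √7 (R = 52 - √(-4 + 11) = 52 - √7 ≈ 49.354)
W(X) = 0 (W(X) = (X - X)/(X + ((X² + (52 - √7)*X) + 203)) = 0/(X + ((X² + X*(52 - √7)) + 203)) = 0/(X + (203 + X² + X*(52 - √7))) = 0/(203 + X + X² + X*(52 - √7)) = 0)
14948 - W(-197) = 14948 - 1*0 = 14948 + 0 = 14948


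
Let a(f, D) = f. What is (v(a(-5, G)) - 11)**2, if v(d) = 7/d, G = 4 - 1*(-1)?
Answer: 3844/25 ≈ 153.76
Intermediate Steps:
G = 5 (G = 4 + 1 = 5)
(v(a(-5, G)) - 11)**2 = (7/(-5) - 11)**2 = (7*(-1/5) - 11)**2 = (-7/5 - 11)**2 = (-62/5)**2 = 3844/25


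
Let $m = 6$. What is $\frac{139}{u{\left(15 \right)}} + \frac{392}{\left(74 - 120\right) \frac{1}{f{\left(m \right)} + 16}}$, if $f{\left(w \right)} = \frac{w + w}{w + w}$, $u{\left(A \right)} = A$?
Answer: $- \frac{46783}{345} \approx -135.6$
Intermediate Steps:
$f{\left(w \right)} = 1$ ($f{\left(w \right)} = \frac{2 w}{2 w} = 2 w \frac{1}{2 w} = 1$)
$\frac{139}{u{\left(15 \right)}} + \frac{392}{\left(74 - 120\right) \frac{1}{f{\left(m \right)} + 16}} = \frac{139}{15} + \frac{392}{\left(74 - 120\right) \frac{1}{1 + 16}} = 139 \cdot \frac{1}{15} + \frac{392}{\left(-46\right) \frac{1}{17}} = \frac{139}{15} + \frac{392}{\left(-46\right) \frac{1}{17}} = \frac{139}{15} + \frac{392}{- \frac{46}{17}} = \frac{139}{15} + 392 \left(- \frac{17}{46}\right) = \frac{139}{15} - \frac{3332}{23} = - \frac{46783}{345}$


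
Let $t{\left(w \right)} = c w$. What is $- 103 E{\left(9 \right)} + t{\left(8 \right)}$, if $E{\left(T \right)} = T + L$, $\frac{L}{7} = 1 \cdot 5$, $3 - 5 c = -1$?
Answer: $- \frac{22628}{5} \approx -4525.6$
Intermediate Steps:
$c = \frac{4}{5}$ ($c = \frac{3}{5} - - \frac{1}{5} = \frac{3}{5} + \frac{1}{5} = \frac{4}{5} \approx 0.8$)
$L = 35$ ($L = 7 \cdot 1 \cdot 5 = 7 \cdot 5 = 35$)
$t{\left(w \right)} = \frac{4 w}{5}$
$E{\left(T \right)} = 35 + T$ ($E{\left(T \right)} = T + 35 = 35 + T$)
$- 103 E{\left(9 \right)} + t{\left(8 \right)} = - 103 \left(35 + 9\right) + \frac{4}{5} \cdot 8 = \left(-103\right) 44 + \frac{32}{5} = -4532 + \frac{32}{5} = - \frac{22628}{5}$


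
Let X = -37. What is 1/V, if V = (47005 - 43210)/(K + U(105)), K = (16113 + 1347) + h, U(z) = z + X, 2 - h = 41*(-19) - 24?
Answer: 6111/1265 ≈ 4.8308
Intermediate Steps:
h = 805 (h = 2 - (41*(-19) - 24) = 2 - (-779 - 24) = 2 - 1*(-803) = 2 + 803 = 805)
U(z) = -37 + z (U(z) = z - 37 = -37 + z)
K = 18265 (K = (16113 + 1347) + 805 = 17460 + 805 = 18265)
V = 1265/6111 (V = (47005 - 43210)/(18265 + (-37 + 105)) = 3795/(18265 + 68) = 3795/18333 = 3795*(1/18333) = 1265/6111 ≈ 0.20700)
1/V = 1/(1265/6111) = 6111/1265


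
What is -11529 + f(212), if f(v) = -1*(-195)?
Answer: -11334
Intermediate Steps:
f(v) = 195
-11529 + f(212) = -11529 + 195 = -11334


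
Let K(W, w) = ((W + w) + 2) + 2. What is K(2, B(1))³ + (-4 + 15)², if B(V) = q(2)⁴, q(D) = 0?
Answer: 337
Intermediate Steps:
B(V) = 0 (B(V) = 0⁴ = 0)
K(W, w) = 4 + W + w (K(W, w) = (2 + W + w) + 2 = 4 + W + w)
K(2, B(1))³ + (-4 + 15)² = (4 + 2 + 0)³ + (-4 + 15)² = 6³ + 11² = 216 + 121 = 337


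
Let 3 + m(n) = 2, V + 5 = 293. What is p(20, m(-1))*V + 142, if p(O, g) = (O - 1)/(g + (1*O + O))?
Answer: 3670/13 ≈ 282.31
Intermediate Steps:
V = 288 (V = -5 + 293 = 288)
m(n) = -1 (m(n) = -3 + 2 = -1)
p(O, g) = (-1 + O)/(g + 2*O) (p(O, g) = (-1 + O)/(g + (O + O)) = (-1 + O)/(g + 2*O))
p(20, m(-1))*V + 142 = ((-1 + 20)/(-1 + 2*20))*288 + 142 = (19/(-1 + 40))*288 + 142 = (19/39)*288 + 142 = 1824/13 + 142 = 3670/13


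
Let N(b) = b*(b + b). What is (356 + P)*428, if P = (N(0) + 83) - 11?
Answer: 183184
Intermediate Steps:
N(b) = 2*b**2 (N(b) = b*(2*b) = 2*b**2)
P = 72 (P = (2*0**2 + 83) - 11 = (2*0 + 83) - 11 = (0 + 83) - 11 = 83 - 11 = 72)
(356 + P)*428 = (356 + 72)*428 = 428*428 = 183184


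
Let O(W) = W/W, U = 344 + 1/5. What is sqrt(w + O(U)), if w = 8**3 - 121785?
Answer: 2*I*sqrt(30318) ≈ 348.24*I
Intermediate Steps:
U = 1721/5 (U = 344 + 1/5 = 1721/5 ≈ 344.20)
O(W) = 1
w = -121273 (w = 512 - 121785 = -121273)
sqrt(w + O(U)) = sqrt(-121273 + 1) = sqrt(-121272) = 2*I*sqrt(30318)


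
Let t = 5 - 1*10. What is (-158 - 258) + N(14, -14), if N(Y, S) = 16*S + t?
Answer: -645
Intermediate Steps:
t = -5 (t = 5 - 10 = -5)
N(Y, S) = -5 + 16*S (N(Y, S) = 16*S - 5 = -5 + 16*S)
(-158 - 258) + N(14, -14) = (-158 - 258) + (-5 + 16*(-14)) = -416 + (-5 - 224) = -416 - 229 = -645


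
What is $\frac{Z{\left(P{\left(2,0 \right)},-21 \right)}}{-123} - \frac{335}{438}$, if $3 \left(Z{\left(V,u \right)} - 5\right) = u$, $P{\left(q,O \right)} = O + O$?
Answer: $- \frac{4481}{5986} \approx -0.74858$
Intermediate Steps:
$P{\left(q,O \right)} = 2 O$
$Z{\left(V,u \right)} = 5 + \frac{u}{3}$
$\frac{Z{\left(P{\left(2,0 \right)},-21 \right)}}{-123} - \frac{335}{438} = \frac{5 + \frac{1}{3} \left(-21\right)}{-123} - \frac{335}{438} = \left(5 - 7\right) \left(- \frac{1}{123}\right) - \frac{335}{438} = \left(-2\right) \left(- \frac{1}{123}\right) - \frac{335}{438} = \frac{2}{123} - \frac{335}{438} = - \frac{4481}{5986}$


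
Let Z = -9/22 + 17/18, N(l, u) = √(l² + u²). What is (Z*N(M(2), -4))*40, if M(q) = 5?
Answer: 2120*√41/99 ≈ 137.12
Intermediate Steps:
Z = 53/99 (Z = -9*1/22 + 17*(1/18) = -9/22 + 17/18 = 53/99 ≈ 0.53535)
(Z*N(M(2), -4))*40 = (53*√(5² + (-4)²)/99)*40 = (53*√(25 + 16)/99)*40 = (53*√41/99)*40 = 2120*√41/99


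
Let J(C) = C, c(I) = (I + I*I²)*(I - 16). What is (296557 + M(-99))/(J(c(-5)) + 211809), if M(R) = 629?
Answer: 99062/71513 ≈ 1.3852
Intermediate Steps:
c(I) = (-16 + I)*(I + I³) (c(I) = (I + I³)*(-16 + I) = (-16 + I)*(I + I³))
(296557 + M(-99))/(J(c(-5)) + 211809) = (296557 + 629)/(-5*(-16 - 5 + (-5)³ - 16*(-5)²) + 211809) = 297186/(-5*(-16 - 5 - 125 - 16*25) + 211809) = 297186/(-5*(-16 - 5 - 125 - 400) + 211809) = 297186/(-5*(-546) + 211809) = 297186/(2730 + 211809) = 297186/214539 = 297186*(1/214539) = 99062/71513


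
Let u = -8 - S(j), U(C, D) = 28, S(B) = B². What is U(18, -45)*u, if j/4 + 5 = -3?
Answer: -28896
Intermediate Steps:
j = -32 (j = -20 + 4*(-3) = -20 - 12 = -32)
u = -1032 (u = -8 - 1*(-32)² = -8 - 1*1024 = -8 - 1024 = -1032)
U(18, -45)*u = 28*(-1032) = -28896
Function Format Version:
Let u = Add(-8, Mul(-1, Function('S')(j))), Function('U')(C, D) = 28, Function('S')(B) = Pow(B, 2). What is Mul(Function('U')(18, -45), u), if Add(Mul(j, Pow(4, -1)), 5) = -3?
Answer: -28896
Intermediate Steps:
j = -32 (j = Add(-20, Mul(4, -3)) = Add(-20, -12) = -32)
u = -1032 (u = Add(-8, Mul(-1, Pow(-32, 2))) = Add(-8, Mul(-1, 1024)) = Add(-8, -1024) = -1032)
Mul(Function('U')(18, -45), u) = Mul(28, -1032) = -28896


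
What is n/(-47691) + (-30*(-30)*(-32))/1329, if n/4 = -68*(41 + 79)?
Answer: -147791360/7042371 ≈ -20.986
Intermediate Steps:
n = -32640 (n = 4*(-68*(41 + 79)) = 4*(-68*120) = 4*(-8160) = -32640)
n/(-47691) + (-30*(-30)*(-32))/1329 = -32640/(-47691) + (-30*(-30)*(-32))/1329 = -32640*(-1/47691) + (900*(-32))*(1/1329) = 10880/15897 - 28800*1/1329 = 10880/15897 - 9600/443 = -147791360/7042371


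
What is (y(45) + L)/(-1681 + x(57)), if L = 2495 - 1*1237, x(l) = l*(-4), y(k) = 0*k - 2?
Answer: -1256/1909 ≈ -0.65794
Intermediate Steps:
y(k) = -2 (y(k) = 0 - 2 = -2)
x(l) = -4*l
L = 1258 (L = 2495 - 1237 = 1258)
(y(45) + L)/(-1681 + x(57)) = (-2 + 1258)/(-1681 - 4*57) = 1256/(-1681 - 228) = 1256/(-1909) = 1256*(-1/1909) = -1256/1909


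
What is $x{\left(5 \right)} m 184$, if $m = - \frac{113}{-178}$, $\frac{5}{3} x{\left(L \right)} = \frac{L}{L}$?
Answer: $\frac{31188}{445} \approx 70.085$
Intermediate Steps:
$x{\left(L \right)} = \frac{3}{5}$ ($x{\left(L \right)} = \frac{3 \frac{L}{L}}{5} = \frac{3}{5} \cdot 1 = \frac{3}{5}$)
$m = \frac{113}{178}$ ($m = \left(-113\right) \left(- \frac{1}{178}\right) = \frac{113}{178} \approx 0.63483$)
$x{\left(5 \right)} m 184 = \frac{3}{5} \cdot \frac{113}{178} \cdot 184 = \frac{339}{890} \cdot 184 = \frac{31188}{445}$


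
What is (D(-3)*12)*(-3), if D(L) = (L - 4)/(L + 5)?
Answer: 126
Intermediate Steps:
D(L) = (-4 + L)/(5 + L)
(D(-3)*12)*(-3) = (((-4 - 3)/(5 - 3))*12)*(-3) = ((-7/2)*12)*(-3) = (((½)*(-7))*12)*(-3) = -7/2*12*(-3) = -42*(-3) = 126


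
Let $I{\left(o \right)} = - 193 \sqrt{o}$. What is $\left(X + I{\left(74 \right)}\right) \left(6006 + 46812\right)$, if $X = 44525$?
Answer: $2351721450 - 10193874 \sqrt{74} \approx 2.264 \cdot 10^{9}$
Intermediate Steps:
$\left(X + I{\left(74 \right)}\right) \left(6006 + 46812\right) = \left(44525 - 193 \sqrt{74}\right) \left(6006 + 46812\right) = \left(44525 - 193 \sqrt{74}\right) 52818 = 2351721450 - 10193874 \sqrt{74}$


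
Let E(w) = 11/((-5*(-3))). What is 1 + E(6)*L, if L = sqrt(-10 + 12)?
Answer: 1 + 11*sqrt(2)/15 ≈ 2.0371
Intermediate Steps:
E(w) = 11/15
L = sqrt(2) ≈ 1.4142
1 + E(6)*L = 1 + 11*sqrt(2)/15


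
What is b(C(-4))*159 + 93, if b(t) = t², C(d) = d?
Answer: 2637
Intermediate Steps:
b(C(-4))*159 + 93 = (-4)²*159 + 93 = 16*159 + 93 = 2544 + 93 = 2637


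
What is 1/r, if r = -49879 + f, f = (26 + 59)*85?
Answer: -1/42654 ≈ -2.3444e-5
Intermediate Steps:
f = 7225 (f = 85*85 = 7225)
r = -42654 (r = -49879 + 7225 = -42654)
1/r = 1/(-42654) = -1/42654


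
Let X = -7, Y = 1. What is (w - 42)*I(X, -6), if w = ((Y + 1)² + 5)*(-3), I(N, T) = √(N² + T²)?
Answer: -69*√85 ≈ -636.15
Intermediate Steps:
w = -27 (w = ((1 + 1)² + 5)*(-3) = (2² + 5)*(-3) = (4 + 5)*(-3) = 9*(-3) = -27)
(w - 42)*I(X, -6) = (-27 - 42)*√((-7)² + (-6)²) = -69*√(49 + 36) = -69*√85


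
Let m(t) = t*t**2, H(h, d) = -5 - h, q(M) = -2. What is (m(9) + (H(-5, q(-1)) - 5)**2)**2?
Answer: 568516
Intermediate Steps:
m(t) = t**3
(m(9) + (H(-5, q(-1)) - 5)**2)**2 = (9**3 + ((-5 - 1*(-5)) - 5)**2)**2 = (729 + ((-5 + 5) - 5)**2)**2 = (729 + (0 - 5)**2)**2 = (729 + (-5)**2)**2 = (729 + 25)**2 = 754**2 = 568516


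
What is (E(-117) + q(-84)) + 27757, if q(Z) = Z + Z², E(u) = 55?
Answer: 34784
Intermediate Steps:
(E(-117) + q(-84)) + 27757 = (55 - 84*(1 - 84)) + 27757 = (55 - 84*(-83)) + 27757 = (55 + 6972) + 27757 = 7027 + 27757 = 34784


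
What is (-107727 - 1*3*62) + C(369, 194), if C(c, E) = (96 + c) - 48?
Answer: -107496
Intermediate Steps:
C(c, E) = 48 + c
(-107727 - 1*3*62) + C(369, 194) = (-107727 - 1*3*62) + (48 + 369) = (-107727 - 3*62) + 417 = (-107727 - 186) + 417 = -107913 + 417 = -107496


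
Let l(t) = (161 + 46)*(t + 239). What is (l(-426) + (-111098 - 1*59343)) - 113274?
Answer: -322424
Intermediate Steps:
l(t) = 49473 + 207*t (l(t) = 207*(239 + t) = 49473 + 207*t)
(l(-426) + (-111098 - 1*59343)) - 113274 = ((49473 + 207*(-426)) + (-111098 - 1*59343)) - 113274 = ((49473 - 88182) + (-111098 - 59343)) - 113274 = (-38709 - 170441) - 113274 = -209150 - 113274 = -322424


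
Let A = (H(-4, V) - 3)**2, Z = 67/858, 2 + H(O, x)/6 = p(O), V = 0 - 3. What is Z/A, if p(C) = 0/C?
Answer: 67/193050 ≈ 0.00034706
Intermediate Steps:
V = -3
p(C) = 0
H(O, x) = -12 (H(O, x) = -12 + 6*0 = -12 + 0 = -12)
Z = 67/858 (Z = 67*(1/858) = 67/858 ≈ 0.078089)
A = 225 (A = (-12 - 3)**2 = (-15)**2 = 225)
Z/A = (67/858)/225 = (67/858)*(1/225) = 67/193050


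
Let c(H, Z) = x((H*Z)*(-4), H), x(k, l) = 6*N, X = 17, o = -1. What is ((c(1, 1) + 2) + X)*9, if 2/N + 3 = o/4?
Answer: 1791/13 ≈ 137.77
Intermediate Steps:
N = -8/13 (N = 2/(-3 - 1/4) = 2/(-3 - 1*¼) = 2/(-3 - ¼) = 2/(-13/4) = 2*(-4/13) = -8/13 ≈ -0.61539)
x(k, l) = -48/13 (x(k, l) = 6*(-8/13) = -48/13)
c(H, Z) = -48/13
((c(1, 1) + 2) + X)*9 = ((-48/13 + 2) + 17)*9 = (-22/13 + 17)*9 = (199/13)*9 = 1791/13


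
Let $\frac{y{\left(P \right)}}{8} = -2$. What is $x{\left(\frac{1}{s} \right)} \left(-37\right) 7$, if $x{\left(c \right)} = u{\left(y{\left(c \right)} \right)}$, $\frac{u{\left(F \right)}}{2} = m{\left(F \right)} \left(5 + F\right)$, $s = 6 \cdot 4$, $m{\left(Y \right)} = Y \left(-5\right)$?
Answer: $455840$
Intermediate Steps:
$m{\left(Y \right)} = - 5 Y$
$y{\left(P \right)} = -16$ ($y{\left(P \right)} = 8 \left(-2\right) = -16$)
$s = 24$
$u{\left(F \right)} = - 10 F \left(5 + F\right)$ ($u{\left(F \right)} = 2 - 5 F \left(5 + F\right) = 2 \left(- 5 F \left(5 + F\right)\right) = - 10 F \left(5 + F\right)$)
$x{\left(c \right)} = -1760$ ($x{\left(c \right)} = \left(-10\right) \left(-16\right) \left(5 - 16\right) = \left(-10\right) \left(-16\right) \left(-11\right) = -1760$)
$x{\left(\frac{1}{s} \right)} \left(-37\right) 7 = \left(-1760\right) \left(-37\right) 7 = 65120 \cdot 7 = 455840$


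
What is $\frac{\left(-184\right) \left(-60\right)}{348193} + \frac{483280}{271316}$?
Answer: $\frac{42817510420}{23617582997} \approx 1.813$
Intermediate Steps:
$\frac{\left(-184\right) \left(-60\right)}{348193} + \frac{483280}{271316} = 11040 \cdot \frac{1}{348193} + 483280 \cdot \frac{1}{271316} = \frac{11040}{348193} + \frac{120820}{67829} = \frac{42817510420}{23617582997}$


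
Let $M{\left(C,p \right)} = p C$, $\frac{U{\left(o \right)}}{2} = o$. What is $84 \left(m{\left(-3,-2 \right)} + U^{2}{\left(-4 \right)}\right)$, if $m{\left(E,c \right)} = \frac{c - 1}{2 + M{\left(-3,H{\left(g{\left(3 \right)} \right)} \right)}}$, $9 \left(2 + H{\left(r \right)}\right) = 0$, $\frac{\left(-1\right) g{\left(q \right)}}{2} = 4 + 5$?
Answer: $\frac{10689}{2} \approx 5344.5$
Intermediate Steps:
$U{\left(o \right)} = 2 o$
$g{\left(q \right)} = -18$ ($g{\left(q \right)} = - 2 \left(4 + 5\right) = \left(-2\right) 9 = -18$)
$H{\left(r \right)} = -2$ ($H{\left(r \right)} = -2 + \frac{1}{9} \cdot 0 = -2 + 0 = -2$)
$M{\left(C,p \right)} = C p$
$m{\left(E,c \right)} = - \frac{1}{8} + \frac{c}{8}$ ($m{\left(E,c \right)} = \frac{c - 1}{2 - -6} = \frac{-1 + c}{2 + 6} = \frac{-1 + c}{8} = \left(-1 + c\right) \frac{1}{8} = - \frac{1}{8} + \frac{c}{8}$)
$84 \left(m{\left(-3,-2 \right)} + U^{2}{\left(-4 \right)}\right) = 84 \left(\left(- \frac{1}{8} + \frac{1}{8} \left(-2\right)\right) + \left(2 \left(-4\right)\right)^{2}\right) = 84 \left(\left(- \frac{1}{8} - \frac{1}{4}\right) + \left(-8\right)^{2}\right) = 84 \left(- \frac{3}{8} + 64\right) = 84 \cdot \frac{509}{8} = \frac{10689}{2}$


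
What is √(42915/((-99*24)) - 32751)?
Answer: I*√570968134/132 ≈ 181.02*I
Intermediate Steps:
√(42915/((-99*24)) - 32751) = √(42915/(-2376) - 32751) = √(42915*(-1/2376) - 32751) = √(-14305/792 - 32751) = √(-25953097/792) = I*√570968134/132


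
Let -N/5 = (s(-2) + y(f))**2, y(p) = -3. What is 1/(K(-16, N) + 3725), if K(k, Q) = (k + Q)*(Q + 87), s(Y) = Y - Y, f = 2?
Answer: 1/1163 ≈ 0.00085985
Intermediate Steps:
s(Y) = 0
N = -45 (N = -5*(0 - 3)**2 = -5*(-3)**2 = -5*9 = -45)
K(k, Q) = (87 + Q)*(Q + k) (K(k, Q) = (Q + k)*(87 + Q) = (87 + Q)*(Q + k))
1/(K(-16, N) + 3725) = 1/(((-45)**2 + 87*(-45) + 87*(-16) - 45*(-16)) + 3725) = 1/((2025 - 3915 - 1392 + 720) + 3725) = 1/(-2562 + 3725) = 1/1163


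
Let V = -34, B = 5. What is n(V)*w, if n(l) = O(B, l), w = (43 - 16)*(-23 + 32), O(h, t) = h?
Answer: 1215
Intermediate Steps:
w = 243 (w = 27*9 = 243)
n(l) = 5
n(V)*w = 5*243 = 1215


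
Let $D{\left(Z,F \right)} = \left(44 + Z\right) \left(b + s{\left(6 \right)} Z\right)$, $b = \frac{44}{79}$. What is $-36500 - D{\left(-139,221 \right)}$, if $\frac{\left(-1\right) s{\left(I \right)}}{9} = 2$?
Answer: $\frac{15898190}{79} \approx 2.0124 \cdot 10^{5}$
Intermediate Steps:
$b = \frac{44}{79}$ ($b = 44 \cdot \frac{1}{79} = \frac{44}{79} \approx 0.55696$)
$s{\left(I \right)} = -18$ ($s{\left(I \right)} = \left(-9\right) 2 = -18$)
$D{\left(Z,F \right)} = \left(44 + Z\right) \left(\frac{44}{79} - 18 Z\right)$
$-36500 - D{\left(-139,221 \right)} = -36500 - \left(\frac{1936}{79} - 18 \left(-139\right)^{2} - - \frac{8690836}{79}\right) = -36500 - \left(\frac{1936}{79} - 347778 + \frac{8690836}{79}\right) = -36500 - - \frac{18781690}{79} = -36500 + \frac{18781690}{79} = \frac{15898190}{79}$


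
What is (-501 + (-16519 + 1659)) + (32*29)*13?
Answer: -3297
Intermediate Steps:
(-501 + (-16519 + 1659)) + (32*29)*13 = (-501 - 14860) + 928*13 = -15361 + 12064 = -3297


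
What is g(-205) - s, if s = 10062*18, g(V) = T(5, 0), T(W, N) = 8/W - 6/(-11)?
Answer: -9961262/55 ≈ -1.8111e+5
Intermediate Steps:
T(W, N) = 6/11 + 8/W (T(W, N) = 8/W - 6*(-1/11) = 8/W + 6/11 = 6/11 + 8/W)
g(V) = 118/55 (g(V) = 6/11 + 8/5 = 118/55)
s = 181116
g(-205) - s = 118/55 - 1*181116 = 118/55 - 181116 = -9961262/55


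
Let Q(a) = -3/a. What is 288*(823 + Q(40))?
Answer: 1185012/5 ≈ 2.3700e+5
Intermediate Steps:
288*(823 + Q(40)) = 288*(823 - 3/40) = 288*(32917/40) = 1185012/5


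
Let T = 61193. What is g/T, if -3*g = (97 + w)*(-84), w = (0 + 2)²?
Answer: 2828/61193 ≈ 0.046214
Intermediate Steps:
w = 4 (w = 2² = 4)
g = 2828 (g = -(97 + 4)*(-84)/3 = -101*(-84)/3 = -⅓*(-8484) = 2828)
g/T = 2828/61193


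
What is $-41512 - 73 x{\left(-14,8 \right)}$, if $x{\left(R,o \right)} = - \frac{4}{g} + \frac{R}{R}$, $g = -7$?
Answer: $- \frac{291387}{7} \approx -41627.0$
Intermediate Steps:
$x{\left(R,o \right)} = \frac{11}{7}$ ($x{\left(R,o \right)} = - \frac{4}{-7} + \frac{R}{R} = \left(-4\right) \left(- \frac{1}{7}\right) + 1 = \frac{4}{7} + 1 = \frac{11}{7}$)
$-41512 - 73 x{\left(-14,8 \right)} = -41512 - 73 \cdot \frac{11}{7} = -41512 - \frac{803}{7} = - \frac{291387}{7}$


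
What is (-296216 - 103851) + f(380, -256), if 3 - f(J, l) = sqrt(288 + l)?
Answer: -400064 - 4*sqrt(2) ≈ -4.0007e+5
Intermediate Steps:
f(J, l) = 3 - sqrt(288 + l)
(-296216 - 103851) + f(380, -256) = (-296216 - 103851) + (3 - sqrt(288 - 256)) = -400067 + (3 - sqrt(32)) = -400067 + (3 - 4*sqrt(2)) = -400064 - 4*sqrt(2)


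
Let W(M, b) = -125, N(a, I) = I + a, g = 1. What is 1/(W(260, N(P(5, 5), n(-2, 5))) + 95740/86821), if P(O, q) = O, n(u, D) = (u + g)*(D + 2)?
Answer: -86821/10756885 ≈ -0.0080712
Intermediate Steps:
n(u, D) = (1 + u)*(2 + D) (n(u, D) = (u + 1)*(D + 2) = (1 + u)*(2 + D))
1/(W(260, N(P(5, 5), n(-2, 5))) + 95740/86821) = 1/(-125 + 95740/86821) = 1/(-10756885/86821) = -86821/10756885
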